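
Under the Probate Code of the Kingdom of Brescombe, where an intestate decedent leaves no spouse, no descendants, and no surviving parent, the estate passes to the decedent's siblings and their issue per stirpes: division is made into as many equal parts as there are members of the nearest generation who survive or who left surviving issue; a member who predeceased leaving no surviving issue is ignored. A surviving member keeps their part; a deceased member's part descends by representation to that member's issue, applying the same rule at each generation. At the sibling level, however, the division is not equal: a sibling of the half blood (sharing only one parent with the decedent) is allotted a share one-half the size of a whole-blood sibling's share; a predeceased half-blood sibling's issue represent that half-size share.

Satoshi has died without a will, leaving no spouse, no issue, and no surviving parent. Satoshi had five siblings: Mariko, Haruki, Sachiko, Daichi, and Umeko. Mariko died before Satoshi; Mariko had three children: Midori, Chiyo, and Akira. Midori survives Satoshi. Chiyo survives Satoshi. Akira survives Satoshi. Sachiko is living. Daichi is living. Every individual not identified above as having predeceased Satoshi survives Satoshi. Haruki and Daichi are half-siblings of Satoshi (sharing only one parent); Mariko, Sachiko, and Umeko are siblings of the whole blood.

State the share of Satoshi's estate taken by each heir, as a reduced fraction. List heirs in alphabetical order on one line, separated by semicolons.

No spouse, descendants, or parent survives, so the estate passes to Satoshi's siblings per stirpes.
Half-blood siblings count for one-half the weight of whole-blood siblings at the initial division.
Dividing 1 in proportion to weights (total weight 4): Mariko (weight 1) → 1/4; Haruki (weight 1/2) → 1/8; Sachiko (weight 1) → 1/4; Daichi (weight 1/2) → 1/8; Umeko (weight 1) → 1/4.
Mariko predeceased; the 1/4 allotted to Mariko's branch passes to Mariko's issue by representation.
The 1/4 is divided into 3 equal shares of 1/12 among Midori, Chiyo, Akira.
Midori is living and takes 1/12.
Chiyo is living and takes 1/12.
Akira is living and takes 1/12.
Haruki is living and takes 1/8.
Sachiko is living and takes 1/4.
Daichi is living and takes 1/8.
Umeko is living and takes 1/4.

Akira 1/12; Chiyo 1/12; Daichi 1/8; Haruki 1/8; Midori 1/12; Sachiko 1/4; Umeko 1/4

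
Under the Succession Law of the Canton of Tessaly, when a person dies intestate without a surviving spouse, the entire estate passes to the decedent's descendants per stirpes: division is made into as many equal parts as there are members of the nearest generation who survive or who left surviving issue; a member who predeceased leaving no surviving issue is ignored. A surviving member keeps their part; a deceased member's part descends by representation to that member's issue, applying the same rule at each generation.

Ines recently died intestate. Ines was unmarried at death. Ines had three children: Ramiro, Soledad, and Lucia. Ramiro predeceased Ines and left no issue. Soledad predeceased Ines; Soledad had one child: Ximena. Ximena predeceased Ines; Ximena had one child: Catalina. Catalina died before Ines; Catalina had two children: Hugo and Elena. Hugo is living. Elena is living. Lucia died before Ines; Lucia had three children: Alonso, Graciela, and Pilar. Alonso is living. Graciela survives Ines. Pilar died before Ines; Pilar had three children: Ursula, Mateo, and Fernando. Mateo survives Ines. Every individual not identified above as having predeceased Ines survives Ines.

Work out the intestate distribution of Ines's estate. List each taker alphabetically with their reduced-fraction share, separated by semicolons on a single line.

Alonso 1/6; Elena 1/4; Fernando 1/18; Graciela 1/6; Hugo 1/4; Mateo 1/18; Ursula 1/18

There is no surviving spouse, so the entire estate passes to Ines's descendants per stirpes.
Ramiro left no surviving issue, so that branch lapses and is disregarded.
The estate is divided into 2 equal shares of 1/2 among Soledad, Lucia.
Soledad predeceased; the 1/2 allotted to Soledad's branch passes to Soledad's issue by representation.
Ximena's line is the sole branch at this level, so the full 1/2 passes to Ximena's issue by representation.
Catalina's line is the sole branch at this level, so the full 1/2 passes to Catalina's issue by representation.
The 1/2 is divided into 2 equal shares of 1/4 among Hugo, Elena.
Hugo is living and takes 1/4.
Elena is living and takes 1/4.
Lucia predeceased; the 1/2 allotted to Lucia's branch passes to Lucia's issue by representation.
The 1/2 is divided into 3 equal shares of 1/6 among Alonso, Graciela, Pilar.
Alonso is living and takes 1/6.
Graciela is living and takes 1/6.
Pilar predeceased; the 1/6 allotted to Pilar's branch passes to Pilar's issue by representation.
The 1/6 is divided into 3 equal shares of 1/18 among Ursula, Mateo, Fernando.
Ursula is living and takes 1/18.
Mateo is living and takes 1/18.
Fernando is living and takes 1/18.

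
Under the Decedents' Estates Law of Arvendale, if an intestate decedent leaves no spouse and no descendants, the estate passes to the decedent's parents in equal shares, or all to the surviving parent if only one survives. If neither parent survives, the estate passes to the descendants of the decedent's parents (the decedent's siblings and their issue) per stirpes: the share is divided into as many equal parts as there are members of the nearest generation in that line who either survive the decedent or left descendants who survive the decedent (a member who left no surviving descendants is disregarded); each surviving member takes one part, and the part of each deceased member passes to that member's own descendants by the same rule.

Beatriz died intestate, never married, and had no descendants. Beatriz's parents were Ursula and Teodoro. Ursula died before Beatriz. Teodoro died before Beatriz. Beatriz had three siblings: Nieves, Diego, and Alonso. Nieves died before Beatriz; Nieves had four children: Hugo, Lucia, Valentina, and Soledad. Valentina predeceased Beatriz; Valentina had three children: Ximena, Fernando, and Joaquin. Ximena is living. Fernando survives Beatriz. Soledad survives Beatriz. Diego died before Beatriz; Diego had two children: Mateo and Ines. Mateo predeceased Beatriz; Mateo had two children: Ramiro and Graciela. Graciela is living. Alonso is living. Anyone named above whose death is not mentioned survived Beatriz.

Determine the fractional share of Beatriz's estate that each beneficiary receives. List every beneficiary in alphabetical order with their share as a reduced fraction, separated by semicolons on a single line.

Neither parent survives and there are no descendants, so the estate passes to Beatriz's siblings and their issue per stirpes.
The estate is divided into 3 equal shares of 1/3 among Nieves, Diego, Alonso.
Nieves predeceased; the 1/3 allotted to Nieves's branch passes to Nieves's issue by representation.
The 1/3 is divided into 4 equal shares of 1/12 among Hugo, Lucia, Valentina, Soledad.
Hugo is living and takes 1/12.
Lucia is living and takes 1/12.
Valentina predeceased; the 1/12 allotted to Valentina's branch passes to Valentina's issue by representation.
The 1/12 is divided into 3 equal shares of 1/36 among Ximena, Fernando, Joaquin.
Ximena is living and takes 1/36.
Fernando is living and takes 1/36.
Joaquin is living and takes 1/36.
Soledad is living and takes 1/12.
Diego predeceased; the 1/3 allotted to Diego's branch passes to Diego's issue by representation.
The 1/3 is divided into 2 equal shares of 1/6 among Mateo, Ines.
Mateo predeceased; the 1/6 allotted to Mateo's branch passes to Mateo's issue by representation.
The 1/6 is divided into 2 equal shares of 1/12 among Ramiro, Graciela.
Ramiro is living and takes 1/12.
Graciela is living and takes 1/12.
Ines is living and takes 1/6.
Alonso is living and takes 1/3.

Alonso 1/3; Fernando 1/36; Graciela 1/12; Hugo 1/12; Ines 1/6; Joaquin 1/36; Lucia 1/12; Ramiro 1/12; Soledad 1/12; Ximena 1/36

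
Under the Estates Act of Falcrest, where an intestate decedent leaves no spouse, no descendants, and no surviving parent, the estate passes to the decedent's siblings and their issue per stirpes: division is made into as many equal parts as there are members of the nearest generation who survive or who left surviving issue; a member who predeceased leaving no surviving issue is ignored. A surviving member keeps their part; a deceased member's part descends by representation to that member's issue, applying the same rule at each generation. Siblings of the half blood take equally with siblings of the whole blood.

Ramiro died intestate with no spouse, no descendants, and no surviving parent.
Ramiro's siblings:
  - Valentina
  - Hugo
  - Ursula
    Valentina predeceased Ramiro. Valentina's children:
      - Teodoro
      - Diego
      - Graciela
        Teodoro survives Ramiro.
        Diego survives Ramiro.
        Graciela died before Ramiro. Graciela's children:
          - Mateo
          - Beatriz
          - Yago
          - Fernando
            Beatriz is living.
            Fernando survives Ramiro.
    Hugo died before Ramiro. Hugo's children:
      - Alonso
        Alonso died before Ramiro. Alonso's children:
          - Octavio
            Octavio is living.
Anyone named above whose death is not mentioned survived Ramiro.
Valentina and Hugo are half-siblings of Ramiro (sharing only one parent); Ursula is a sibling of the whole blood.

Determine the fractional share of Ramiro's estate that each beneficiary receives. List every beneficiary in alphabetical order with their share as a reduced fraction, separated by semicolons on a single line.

Beatriz 1/36; Diego 1/9; Fernando 1/36; Mateo 1/36; Octavio 1/3; Teodoro 1/9; Ursula 1/3; Yago 1/36

No spouse, descendants, or parent survives, so the estate passes to Ramiro's siblings per stirpes.
Half-blood and whole-blood siblings take equally under the stated rule.
The estate is divided into 3 equal shares of 1/3 among Valentina, Hugo, Ursula.
Valentina predeceased; the 1/3 allotted to Valentina's branch passes to Valentina's issue by representation.
The 1/3 is divided into 3 equal shares of 1/9 among Teodoro, Diego, Graciela.
Teodoro is living and takes 1/9.
Diego is living and takes 1/9.
Graciela predeceased; the 1/9 allotted to Graciela's branch passes to Graciela's issue by representation.
The 1/9 is divided into 4 equal shares of 1/36 among Mateo, Beatriz, Yago, Fernando.
Mateo is living and takes 1/36.
Beatriz is living and takes 1/36.
Yago is living and takes 1/36.
Fernando is living and takes 1/36.
Hugo predeceased; the 1/3 allotted to Hugo's branch passes to Hugo's issue by representation.
Alonso's line is the sole branch at this level, so the full 1/3 passes to Alonso's issue by representation.
Octavio is the sole taker at this level and receives the full 1/3.
Ursula is living and takes 1/3.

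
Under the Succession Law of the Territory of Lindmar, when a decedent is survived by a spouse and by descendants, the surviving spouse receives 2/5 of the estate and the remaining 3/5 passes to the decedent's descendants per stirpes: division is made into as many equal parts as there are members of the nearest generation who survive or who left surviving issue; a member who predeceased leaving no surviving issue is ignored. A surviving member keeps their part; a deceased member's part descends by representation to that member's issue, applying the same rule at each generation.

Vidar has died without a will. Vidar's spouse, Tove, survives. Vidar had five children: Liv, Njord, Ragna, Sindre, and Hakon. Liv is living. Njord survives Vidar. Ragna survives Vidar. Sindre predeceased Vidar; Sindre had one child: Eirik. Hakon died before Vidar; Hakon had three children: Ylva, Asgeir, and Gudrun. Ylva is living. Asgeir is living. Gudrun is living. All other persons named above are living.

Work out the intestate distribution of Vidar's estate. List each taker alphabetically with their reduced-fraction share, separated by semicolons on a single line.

Asgeir 1/25; Eirik 3/25; Gudrun 1/25; Liv 3/25; Njord 3/25; Ragna 3/25; Tove 2/5; Ylva 1/25

Tove, as surviving spouse, takes 2/5.
The remaining 3/5 passes to Vidar's descendants per stirpes.
The 3/5 is divided into 5 equal shares of 3/25 among Liv, Njord, Ragna, Sindre, Hakon.
Liv is living and takes 3/25.
Njord is living and takes 3/25.
Ragna is living and takes 3/25.
Sindre predeceased; the 3/25 allotted to Sindre's branch passes to Sindre's issue by representation.
Eirik is the sole taker at this level and receives the full 3/25.
Hakon predeceased; the 3/25 allotted to Hakon's branch passes to Hakon's issue by representation.
The 3/25 is divided into 3 equal shares of 1/25 among Ylva, Asgeir, Gudrun.
Ylva is living and takes 1/25.
Asgeir is living and takes 1/25.
Gudrun is living and takes 1/25.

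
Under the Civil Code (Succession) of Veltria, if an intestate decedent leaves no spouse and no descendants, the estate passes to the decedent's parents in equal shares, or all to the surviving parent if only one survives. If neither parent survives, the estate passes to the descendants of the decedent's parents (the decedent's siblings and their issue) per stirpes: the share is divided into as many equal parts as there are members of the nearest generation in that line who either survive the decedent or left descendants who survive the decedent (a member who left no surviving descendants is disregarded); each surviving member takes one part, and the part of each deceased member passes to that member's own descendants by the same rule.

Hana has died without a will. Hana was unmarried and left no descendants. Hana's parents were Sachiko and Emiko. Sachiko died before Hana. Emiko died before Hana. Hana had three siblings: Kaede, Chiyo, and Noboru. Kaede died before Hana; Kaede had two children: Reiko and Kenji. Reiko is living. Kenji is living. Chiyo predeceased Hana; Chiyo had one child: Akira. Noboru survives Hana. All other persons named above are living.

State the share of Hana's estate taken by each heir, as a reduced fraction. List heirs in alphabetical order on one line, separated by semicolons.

Akira 1/3; Kenji 1/6; Noboru 1/3; Reiko 1/6

Neither parent survives and there are no descendants, so the estate passes to Hana's siblings and their issue per stirpes.
The estate is divided into 3 equal shares of 1/3 among Kaede, Chiyo, Noboru.
Kaede predeceased; the 1/3 allotted to Kaede's branch passes to Kaede's issue by representation.
The 1/3 is divided into 2 equal shares of 1/6 among Reiko, Kenji.
Reiko is living and takes 1/6.
Kenji is living and takes 1/6.
Chiyo predeceased; the 1/3 allotted to Chiyo's branch passes to Chiyo's issue by representation.
Akira is the sole taker at this level and receives the full 1/3.
Noboru is living and takes 1/3.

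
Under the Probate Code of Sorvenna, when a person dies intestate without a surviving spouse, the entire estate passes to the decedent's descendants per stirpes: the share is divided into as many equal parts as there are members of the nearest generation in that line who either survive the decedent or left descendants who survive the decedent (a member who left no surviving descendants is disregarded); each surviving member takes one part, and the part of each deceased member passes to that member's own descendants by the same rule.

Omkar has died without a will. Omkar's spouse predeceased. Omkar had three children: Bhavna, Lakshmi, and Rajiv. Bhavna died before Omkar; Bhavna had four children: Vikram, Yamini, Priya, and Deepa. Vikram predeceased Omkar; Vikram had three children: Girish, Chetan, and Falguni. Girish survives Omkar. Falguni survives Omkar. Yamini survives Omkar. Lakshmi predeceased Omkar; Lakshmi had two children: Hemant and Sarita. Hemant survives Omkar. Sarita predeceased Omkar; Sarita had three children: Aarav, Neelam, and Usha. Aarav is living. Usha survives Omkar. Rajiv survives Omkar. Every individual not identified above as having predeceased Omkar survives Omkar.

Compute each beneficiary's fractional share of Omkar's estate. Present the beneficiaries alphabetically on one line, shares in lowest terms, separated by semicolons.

Aarav 1/18; Chetan 1/36; Deepa 1/12; Falguni 1/36; Girish 1/36; Hemant 1/6; Neelam 1/18; Priya 1/12; Rajiv 1/3; Usha 1/18; Yamini 1/12

There is no surviving spouse, so the entire estate passes to Omkar's descendants per stirpes.
The estate is divided into 3 equal shares of 1/3 among Bhavna, Lakshmi, Rajiv.
Bhavna predeceased; the 1/3 allotted to Bhavna's branch passes to Bhavna's issue by representation.
The 1/3 is divided into 4 equal shares of 1/12 among Vikram, Yamini, Priya, Deepa.
Vikram predeceased; the 1/12 allotted to Vikram's branch passes to Vikram's issue by representation.
The 1/12 is divided into 3 equal shares of 1/36 among Girish, Chetan, Falguni.
Girish is living and takes 1/36.
Chetan is living and takes 1/36.
Falguni is living and takes 1/36.
Yamini is living and takes 1/12.
Priya is living and takes 1/12.
Deepa is living and takes 1/12.
Lakshmi predeceased; the 1/3 allotted to Lakshmi's branch passes to Lakshmi's issue by representation.
The 1/3 is divided into 2 equal shares of 1/6 among Hemant, Sarita.
Hemant is living and takes 1/6.
Sarita predeceased; the 1/6 allotted to Sarita's branch passes to Sarita's issue by representation.
The 1/6 is divided into 3 equal shares of 1/18 among Aarav, Neelam, Usha.
Aarav is living and takes 1/18.
Neelam is living and takes 1/18.
Usha is living and takes 1/18.
Rajiv is living and takes 1/3.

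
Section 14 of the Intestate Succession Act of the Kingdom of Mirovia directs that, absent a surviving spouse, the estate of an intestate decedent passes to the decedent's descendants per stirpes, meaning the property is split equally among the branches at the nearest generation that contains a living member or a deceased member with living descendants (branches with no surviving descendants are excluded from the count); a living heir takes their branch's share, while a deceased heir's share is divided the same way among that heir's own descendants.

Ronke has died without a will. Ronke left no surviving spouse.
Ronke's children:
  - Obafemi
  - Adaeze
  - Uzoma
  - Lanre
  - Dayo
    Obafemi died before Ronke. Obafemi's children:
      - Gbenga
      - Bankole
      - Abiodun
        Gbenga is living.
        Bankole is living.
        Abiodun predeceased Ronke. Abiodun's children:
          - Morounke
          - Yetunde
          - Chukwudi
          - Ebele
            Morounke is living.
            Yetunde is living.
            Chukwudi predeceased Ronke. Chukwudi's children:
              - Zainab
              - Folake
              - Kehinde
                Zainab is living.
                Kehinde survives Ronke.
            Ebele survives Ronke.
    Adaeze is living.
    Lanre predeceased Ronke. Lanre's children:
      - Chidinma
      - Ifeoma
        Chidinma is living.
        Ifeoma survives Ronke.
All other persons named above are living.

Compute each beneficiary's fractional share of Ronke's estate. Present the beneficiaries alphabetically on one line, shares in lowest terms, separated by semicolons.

Adaeze 1/5; Bankole 1/15; Chidinma 1/10; Dayo 1/5; Ebele 1/60; Folake 1/180; Gbenga 1/15; Ifeoma 1/10; Kehinde 1/180; Morounke 1/60; Uzoma 1/5; Yetunde 1/60; Zainab 1/180

There is no surviving spouse, so the entire estate passes to Ronke's descendants per stirpes.
The estate is divided into 5 equal shares of 1/5 among Obafemi, Adaeze, Uzoma, Lanre, Dayo.
Obafemi predeceased; the 1/5 allotted to Obafemi's branch passes to Obafemi's issue by representation.
The 1/5 is divided into 3 equal shares of 1/15 among Gbenga, Bankole, Abiodun.
Gbenga is living and takes 1/15.
Bankole is living and takes 1/15.
Abiodun predeceased; the 1/15 allotted to Abiodun's branch passes to Abiodun's issue by representation.
The 1/15 is divided into 4 equal shares of 1/60 among Morounke, Yetunde, Chukwudi, Ebele.
Morounke is living and takes 1/60.
Yetunde is living and takes 1/60.
Chukwudi predeceased; the 1/60 allotted to Chukwudi's branch passes to Chukwudi's issue by representation.
The 1/60 is divided into 3 equal shares of 1/180 among Zainab, Folake, Kehinde.
Zainab is living and takes 1/180.
Folake is living and takes 1/180.
Kehinde is living and takes 1/180.
Ebele is living and takes 1/60.
Adaeze is living and takes 1/5.
Uzoma is living and takes 1/5.
Lanre predeceased; the 1/5 allotted to Lanre's branch passes to Lanre's issue by representation.
The 1/5 is divided into 2 equal shares of 1/10 among Chidinma, Ifeoma.
Chidinma is living and takes 1/10.
Ifeoma is living and takes 1/10.
Dayo is living and takes 1/5.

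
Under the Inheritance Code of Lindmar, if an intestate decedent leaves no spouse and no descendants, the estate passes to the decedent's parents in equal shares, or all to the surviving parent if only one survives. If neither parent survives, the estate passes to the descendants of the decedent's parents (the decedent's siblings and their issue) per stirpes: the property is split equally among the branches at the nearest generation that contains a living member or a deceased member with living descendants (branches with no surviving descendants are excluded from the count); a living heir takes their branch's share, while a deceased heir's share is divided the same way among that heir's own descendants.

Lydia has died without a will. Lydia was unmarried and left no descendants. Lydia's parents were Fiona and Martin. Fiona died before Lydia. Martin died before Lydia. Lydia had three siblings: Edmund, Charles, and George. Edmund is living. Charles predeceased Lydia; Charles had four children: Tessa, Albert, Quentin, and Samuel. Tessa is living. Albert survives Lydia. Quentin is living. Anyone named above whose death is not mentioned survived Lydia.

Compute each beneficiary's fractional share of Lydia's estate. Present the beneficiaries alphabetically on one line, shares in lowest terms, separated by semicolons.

Neither parent survives and there are no descendants, so the estate passes to Lydia's siblings and their issue per stirpes.
The estate is divided into 3 equal shares of 1/3 among Edmund, Charles, George.
Edmund is living and takes 1/3.
Charles predeceased; the 1/3 allotted to Charles's branch passes to Charles's issue by representation.
The 1/3 is divided into 4 equal shares of 1/12 among Tessa, Albert, Quentin, Samuel.
Tessa is living and takes 1/12.
Albert is living and takes 1/12.
Quentin is living and takes 1/12.
Samuel is living and takes 1/12.
George is living and takes 1/3.

Albert 1/12; Edmund 1/3; George 1/3; Quentin 1/12; Samuel 1/12; Tessa 1/12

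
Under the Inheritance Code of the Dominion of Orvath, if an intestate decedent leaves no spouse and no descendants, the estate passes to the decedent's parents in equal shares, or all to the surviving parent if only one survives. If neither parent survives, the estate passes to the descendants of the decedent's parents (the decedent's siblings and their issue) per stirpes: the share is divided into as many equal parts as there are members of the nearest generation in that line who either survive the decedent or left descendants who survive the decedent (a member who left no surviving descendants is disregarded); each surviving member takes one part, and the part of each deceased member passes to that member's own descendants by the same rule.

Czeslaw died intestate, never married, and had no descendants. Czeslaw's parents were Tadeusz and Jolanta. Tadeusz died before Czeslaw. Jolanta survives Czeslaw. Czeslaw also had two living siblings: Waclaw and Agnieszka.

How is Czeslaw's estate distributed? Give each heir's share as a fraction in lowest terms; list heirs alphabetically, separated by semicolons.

Only one parent, Jolanta, survives, so Jolanta takes the entire estate. The siblings take nothing because a surviving parent has priority.

Jolanta 1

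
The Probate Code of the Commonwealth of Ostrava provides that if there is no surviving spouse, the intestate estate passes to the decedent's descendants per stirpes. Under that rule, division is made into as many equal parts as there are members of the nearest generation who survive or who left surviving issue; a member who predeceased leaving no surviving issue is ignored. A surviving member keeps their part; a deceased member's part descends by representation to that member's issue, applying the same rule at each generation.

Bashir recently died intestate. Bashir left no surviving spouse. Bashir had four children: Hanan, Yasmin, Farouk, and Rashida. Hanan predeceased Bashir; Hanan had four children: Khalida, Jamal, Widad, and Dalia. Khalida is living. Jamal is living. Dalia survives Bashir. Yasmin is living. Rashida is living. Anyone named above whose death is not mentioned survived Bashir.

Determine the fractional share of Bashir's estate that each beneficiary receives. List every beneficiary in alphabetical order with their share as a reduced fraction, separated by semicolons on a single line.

There is no surviving spouse, so the entire estate passes to Bashir's descendants per stirpes.
The estate is divided into 4 equal shares of 1/4 among Hanan, Yasmin, Farouk, Rashida.
Hanan predeceased; the 1/4 allotted to Hanan's branch passes to Hanan's issue by representation.
The 1/4 is divided into 4 equal shares of 1/16 among Khalida, Jamal, Widad, Dalia.
Khalida is living and takes 1/16.
Jamal is living and takes 1/16.
Widad is living and takes 1/16.
Dalia is living and takes 1/16.
Yasmin is living and takes 1/4.
Farouk is living and takes 1/4.
Rashida is living and takes 1/4.

Dalia 1/16; Farouk 1/4; Jamal 1/16; Khalida 1/16; Rashida 1/4; Widad 1/16; Yasmin 1/4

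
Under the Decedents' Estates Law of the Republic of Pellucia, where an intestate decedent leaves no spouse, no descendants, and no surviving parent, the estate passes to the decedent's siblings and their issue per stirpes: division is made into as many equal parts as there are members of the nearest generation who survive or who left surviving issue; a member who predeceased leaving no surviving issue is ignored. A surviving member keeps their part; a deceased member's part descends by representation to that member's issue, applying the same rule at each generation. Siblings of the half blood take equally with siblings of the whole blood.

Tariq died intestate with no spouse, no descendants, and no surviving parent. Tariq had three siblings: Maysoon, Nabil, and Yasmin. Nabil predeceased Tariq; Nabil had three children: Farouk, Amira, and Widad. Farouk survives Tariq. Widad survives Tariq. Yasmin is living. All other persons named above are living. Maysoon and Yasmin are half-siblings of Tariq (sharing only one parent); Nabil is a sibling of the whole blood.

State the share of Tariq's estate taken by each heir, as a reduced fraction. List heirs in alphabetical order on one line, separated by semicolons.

No spouse, descendants, or parent survives, so the estate passes to Tariq's siblings per stirpes.
Half-blood and whole-blood siblings take equally under the stated rule.
The estate is divided into 3 equal shares of 1/3 among Maysoon, Nabil, Yasmin.
Maysoon is living and takes 1/3.
Nabil predeceased; the 1/3 allotted to Nabil's branch passes to Nabil's issue by representation.
The 1/3 is divided into 3 equal shares of 1/9 among Farouk, Amira, Widad.
Farouk is living and takes 1/9.
Amira is living and takes 1/9.
Widad is living and takes 1/9.
Yasmin is living and takes 1/3.

Amira 1/9; Farouk 1/9; Maysoon 1/3; Widad 1/9; Yasmin 1/3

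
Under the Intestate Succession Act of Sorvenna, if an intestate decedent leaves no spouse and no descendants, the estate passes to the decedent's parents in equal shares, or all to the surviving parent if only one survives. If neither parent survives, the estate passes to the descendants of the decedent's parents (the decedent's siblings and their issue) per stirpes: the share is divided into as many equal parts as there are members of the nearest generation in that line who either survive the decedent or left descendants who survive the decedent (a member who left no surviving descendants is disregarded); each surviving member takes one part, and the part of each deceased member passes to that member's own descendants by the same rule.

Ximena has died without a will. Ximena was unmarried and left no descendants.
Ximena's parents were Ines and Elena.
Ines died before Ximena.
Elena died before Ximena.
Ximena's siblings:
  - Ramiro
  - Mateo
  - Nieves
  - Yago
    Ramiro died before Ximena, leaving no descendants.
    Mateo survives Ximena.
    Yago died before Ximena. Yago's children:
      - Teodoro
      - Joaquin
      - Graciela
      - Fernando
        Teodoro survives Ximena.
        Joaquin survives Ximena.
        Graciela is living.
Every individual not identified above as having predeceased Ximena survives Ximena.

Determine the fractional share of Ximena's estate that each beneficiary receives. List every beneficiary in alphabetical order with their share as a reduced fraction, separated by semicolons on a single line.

Neither parent survives and there are no descendants, so the estate passes to Ximena's siblings and their issue per stirpes.
Ramiro left no surviving issue, so that branch lapses and is disregarded.
The estate is divided into 3 equal shares of 1/3 among Mateo, Nieves, Yago.
Mateo is living and takes 1/3.
Nieves is living and takes 1/3.
Yago predeceased; the 1/3 allotted to Yago's branch passes to Yago's issue by representation.
The 1/3 is divided into 4 equal shares of 1/12 among Teodoro, Joaquin, Graciela, Fernando.
Teodoro is living and takes 1/12.
Joaquin is living and takes 1/12.
Graciela is living and takes 1/12.
Fernando is living and takes 1/12.

Fernando 1/12; Graciela 1/12; Joaquin 1/12; Mateo 1/3; Nieves 1/3; Teodoro 1/12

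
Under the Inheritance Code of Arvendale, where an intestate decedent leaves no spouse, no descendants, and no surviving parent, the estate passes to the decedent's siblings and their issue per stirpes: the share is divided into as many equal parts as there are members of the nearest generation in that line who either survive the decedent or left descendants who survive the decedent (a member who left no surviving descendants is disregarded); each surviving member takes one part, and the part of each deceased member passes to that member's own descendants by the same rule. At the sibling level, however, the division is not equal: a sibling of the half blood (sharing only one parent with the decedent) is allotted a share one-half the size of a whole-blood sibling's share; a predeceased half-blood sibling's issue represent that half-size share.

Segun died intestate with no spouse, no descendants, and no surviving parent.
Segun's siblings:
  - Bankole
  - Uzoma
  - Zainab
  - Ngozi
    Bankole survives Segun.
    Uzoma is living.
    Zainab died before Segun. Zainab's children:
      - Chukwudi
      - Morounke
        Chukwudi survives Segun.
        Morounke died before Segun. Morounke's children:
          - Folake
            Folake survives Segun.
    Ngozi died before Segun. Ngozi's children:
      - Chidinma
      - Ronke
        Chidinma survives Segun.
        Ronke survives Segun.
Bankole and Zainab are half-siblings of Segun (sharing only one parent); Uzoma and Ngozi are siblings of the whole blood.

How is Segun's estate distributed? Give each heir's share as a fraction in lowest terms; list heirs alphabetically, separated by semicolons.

No spouse, descendants, or parent survives, so the estate passes to Segun's siblings per stirpes.
Half-blood siblings count for one-half the weight of whole-blood siblings at the initial division.
Dividing 1 in proportion to weights (total weight 3): Bankole (weight 1/2) → 1/6; Uzoma (weight 1) → 1/3; Zainab (weight 1/2) → 1/6; Ngozi (weight 1) → 1/3.
Bankole is living and takes 1/6.
Uzoma is living and takes 1/3.
Zainab predeceased; the 1/6 allotted to Zainab's branch passes to Zainab's issue by representation.
The 1/6 is divided into 2 equal shares of 1/12 among Chukwudi, Morounke.
Chukwudi is living and takes 1/12.
Morounke predeceased; the 1/12 allotted to Morounke's branch passes to Morounke's issue by representation.
Folake is the sole taker at this level and receives the full 1/12.
Ngozi predeceased; the 1/3 allotted to Ngozi's branch passes to Ngozi's issue by representation.
The 1/3 is divided into 2 equal shares of 1/6 among Chidinma, Ronke.
Chidinma is living and takes 1/6.
Ronke is living and takes 1/6.

Bankole 1/6; Chidinma 1/6; Chukwudi 1/12; Folake 1/12; Ronke 1/6; Uzoma 1/3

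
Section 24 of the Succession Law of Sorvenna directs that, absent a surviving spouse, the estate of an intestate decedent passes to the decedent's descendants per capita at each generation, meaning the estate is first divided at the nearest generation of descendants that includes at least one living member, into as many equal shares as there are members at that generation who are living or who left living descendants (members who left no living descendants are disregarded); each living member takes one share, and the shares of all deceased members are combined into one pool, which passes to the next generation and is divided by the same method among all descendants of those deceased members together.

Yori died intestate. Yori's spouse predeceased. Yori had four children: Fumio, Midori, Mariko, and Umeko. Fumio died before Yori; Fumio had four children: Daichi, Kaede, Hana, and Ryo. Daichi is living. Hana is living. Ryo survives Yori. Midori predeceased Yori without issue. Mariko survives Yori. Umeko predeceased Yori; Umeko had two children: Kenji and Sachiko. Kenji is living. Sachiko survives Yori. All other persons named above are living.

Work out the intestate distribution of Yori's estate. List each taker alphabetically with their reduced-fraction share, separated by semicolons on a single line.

There is no surviving spouse, so the entire estate passes to Yori's descendants per capita at each generation.
At generation 1 (Fumio, Mariko, Umeko) there are 3 shares of (1)/3 = 1/3 each.
Living: Mariko — each takes 1/3.
Deceased: Fumio and Umeko. Their combined 2/3 is pooled and carried to generation 2.
At generation 2 (Daichi, Kaede, Hana, Ryo, Kenji, Sachiko) there are 6 shares of (2/3)/6 = 1/9 each.
Living: Daichi, Kaede, Hana, Ryo, Kenji, and Sachiko — each takes 1/9.

Daichi 1/9; Hana 1/9; Kaede 1/9; Kenji 1/9; Mariko 1/3; Ryo 1/9; Sachiko 1/9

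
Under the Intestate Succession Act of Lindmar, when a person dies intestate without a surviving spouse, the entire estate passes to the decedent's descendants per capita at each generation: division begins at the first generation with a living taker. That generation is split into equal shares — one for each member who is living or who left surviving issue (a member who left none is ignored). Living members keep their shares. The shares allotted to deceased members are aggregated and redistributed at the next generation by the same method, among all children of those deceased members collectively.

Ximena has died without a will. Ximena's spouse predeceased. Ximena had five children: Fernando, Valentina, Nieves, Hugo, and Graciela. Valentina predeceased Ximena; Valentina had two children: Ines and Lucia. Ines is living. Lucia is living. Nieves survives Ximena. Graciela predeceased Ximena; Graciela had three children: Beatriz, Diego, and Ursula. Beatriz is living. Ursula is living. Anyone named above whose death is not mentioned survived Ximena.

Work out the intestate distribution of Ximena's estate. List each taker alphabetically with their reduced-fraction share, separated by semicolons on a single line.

Beatriz 2/25; Diego 2/25; Fernando 1/5; Hugo 1/5; Ines 2/25; Lucia 2/25; Nieves 1/5; Ursula 2/25

There is no surviving spouse, so the entire estate passes to Ximena's descendants per capita at each generation.
At generation 1 (Fernando, Valentina, Nieves, Hugo, Graciela) there are 5 shares of (1)/5 = 1/5 each.
Living: Fernando, Nieves, and Hugo — each takes 1/5.
Deceased: Valentina and Graciela. Their combined 2/5 is pooled and carried to generation 2.
At generation 2 (Ines, Lucia, Beatriz, Diego, Ursula) there are 5 shares of (2/5)/5 = 2/25 each.
Living: Ines, Lucia, Beatriz, Diego, and Ursula — each takes 2/25.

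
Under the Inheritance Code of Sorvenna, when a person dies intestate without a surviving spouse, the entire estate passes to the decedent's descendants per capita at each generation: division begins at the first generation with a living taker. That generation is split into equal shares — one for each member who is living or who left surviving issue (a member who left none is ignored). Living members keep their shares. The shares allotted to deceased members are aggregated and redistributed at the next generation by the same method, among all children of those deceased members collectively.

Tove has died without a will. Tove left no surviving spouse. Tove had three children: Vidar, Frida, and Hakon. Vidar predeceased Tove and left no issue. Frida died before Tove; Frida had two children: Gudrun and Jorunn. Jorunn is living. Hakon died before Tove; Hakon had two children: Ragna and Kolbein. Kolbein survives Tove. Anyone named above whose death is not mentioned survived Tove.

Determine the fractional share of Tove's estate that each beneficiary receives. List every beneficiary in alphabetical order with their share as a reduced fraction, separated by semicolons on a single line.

There is no surviving spouse, so the entire estate passes to Tove's descendants per capita at each generation.
No one at generation 1 (Frida, Hakon) is living; moving to the next generation.
At generation 2 (Gudrun, Jorunn, Ragna, Kolbein) there are 4 shares of (1)/4 = 1/4 each.
Living: Gudrun, Jorunn, Ragna, and Kolbein — each takes 1/4.

Gudrun 1/4; Jorunn 1/4; Kolbein 1/4; Ragna 1/4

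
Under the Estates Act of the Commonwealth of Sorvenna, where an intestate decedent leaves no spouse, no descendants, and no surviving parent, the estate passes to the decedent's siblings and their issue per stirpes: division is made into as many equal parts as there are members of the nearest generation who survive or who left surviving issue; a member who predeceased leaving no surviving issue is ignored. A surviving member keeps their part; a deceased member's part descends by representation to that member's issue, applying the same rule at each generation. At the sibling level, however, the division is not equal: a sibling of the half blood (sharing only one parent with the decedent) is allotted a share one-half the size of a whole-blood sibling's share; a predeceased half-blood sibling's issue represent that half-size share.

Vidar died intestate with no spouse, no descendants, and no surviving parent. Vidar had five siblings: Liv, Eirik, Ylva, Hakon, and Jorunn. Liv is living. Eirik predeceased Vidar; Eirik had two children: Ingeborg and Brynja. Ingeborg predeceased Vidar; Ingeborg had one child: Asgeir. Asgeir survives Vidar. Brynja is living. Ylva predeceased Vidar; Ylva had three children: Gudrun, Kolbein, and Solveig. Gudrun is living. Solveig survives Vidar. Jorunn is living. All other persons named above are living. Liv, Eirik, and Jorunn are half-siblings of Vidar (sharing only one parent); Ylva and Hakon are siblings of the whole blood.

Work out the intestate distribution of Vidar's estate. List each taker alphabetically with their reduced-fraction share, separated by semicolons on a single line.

Asgeir 1/14; Brynja 1/14; Gudrun 2/21; Hakon 2/7; Jorunn 1/7; Kolbein 2/21; Liv 1/7; Solveig 2/21

No spouse, descendants, or parent survives, so the estate passes to Vidar's siblings per stirpes.
Half-blood siblings count for one-half the weight of whole-blood siblings at the initial division.
Dividing 1 in proportion to weights (total weight 7/2): Liv (weight 1/2) → 1/7; Eirik (weight 1/2) → 1/7; Ylva (weight 1) → 2/7; Hakon (weight 1) → 2/7; Jorunn (weight 1/2) → 1/7.
Liv is living and takes 1/7.
Eirik predeceased; the 1/7 allotted to Eirik's branch passes to Eirik's issue by representation.
The 1/7 is divided into 2 equal shares of 1/14 among Ingeborg, Brynja.
Ingeborg predeceased; the 1/14 allotted to Ingeborg's branch passes to Ingeborg's issue by representation.
Asgeir is the sole taker at this level and receives the full 1/14.
Brynja is living and takes 1/14.
Ylva predeceased; the 2/7 allotted to Ylva's branch passes to Ylva's issue by representation.
The 2/7 is divided into 3 equal shares of 2/21 among Gudrun, Kolbein, Solveig.
Gudrun is living and takes 2/21.
Kolbein is living and takes 2/21.
Solveig is living and takes 2/21.
Hakon is living and takes 2/7.
Jorunn is living and takes 1/7.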